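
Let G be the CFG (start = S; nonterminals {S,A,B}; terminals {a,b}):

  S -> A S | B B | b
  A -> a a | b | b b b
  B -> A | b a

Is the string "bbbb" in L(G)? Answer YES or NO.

CNF form of G:
  S -> A S | B B | b
  A -> T0 T0 | T1 X2 | b
  B -> T0 T0 | T1 T0 | T1 X3 | b
  T0 -> a
  T1 -> b
  X2 -> T1 T1
  X3 -> T1 T1

CYK table (by increasing span):
  cell(0,0) b: {A,B,S,T1}  orig:{A,B,S}
  cell(1,1) b: {A,B,S,T1}  orig:{A,B,S}
  cell(2,2) b: {A,B,S,T1}  orig:{A,B,S}
  cell(3,3) b: {A,B,S,T1}  orig:{A,B,S}
  cell(0,1) bb: {S,X2,X3}  orig:{S}
  cell(1,2) bb: {S,X2,X3}  orig:{S}
  cell(2,3) bb: {S,X2,X3}  orig:{S}
  cell(0,2) bbb: {A,B,S}
  cell(1,3) bbb: {A,B,S}
  cell(0,3) bbbb: {S}

S ∈ T[0,3] ⇒ YES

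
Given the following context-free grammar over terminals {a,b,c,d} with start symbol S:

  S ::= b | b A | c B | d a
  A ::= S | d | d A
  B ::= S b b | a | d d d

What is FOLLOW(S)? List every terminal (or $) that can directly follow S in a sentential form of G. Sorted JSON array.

Compute FIRST by fixpoint:
round 1:
  A via A→d: +{d}
  B via B→a: +{a}
  B via B→d d d: +{d}
  S via S→b: +{b}
  S via S→c B: +{c}
  S via S→d a: +{d}
  FIRST(S)={b,c,d}  FIRST(A)={d}  FIRST(B)={a,d}
round 2:
  A via A→S: +{b,c}
  B via B→S b b: +{b,c}
  FIRST(S)={b,c,d}  FIRST(A)={b,c,d}  FIRST(B)={a,b,c,d}
round 3: (no change)
  FIRST(S)={b,c,d}  FIRST(A)={b,c,d}  FIRST(B)={a,b,c,d}

FOLLOW iteration:
initialize: $ ∈ FOLLOW(S)
[1]
  B→S b b: FOLLOW(S) ⊇ FIRST(b) = {b}; new: +{b}
  S→b A: FOLLOW(A) ⊇ FOLLOW(S) ⊇ {$,b}; new: +{$,b}
  S→c B: FOLLOW(B) ⊇ FOLLOW(S) ⊇ {$,b}; new: +{$,b}
  FOLLOW[S]={$,b}  FOLLOW[A]={$,b}  FOLLOW[B]={$,b}
[2] — fixpoint
  FOLLOW[S]={$,b}  FOLLOW[A]={$,b}  FOLLOW[B]={$,b}

FOLLOW(S) = ["$", "b"]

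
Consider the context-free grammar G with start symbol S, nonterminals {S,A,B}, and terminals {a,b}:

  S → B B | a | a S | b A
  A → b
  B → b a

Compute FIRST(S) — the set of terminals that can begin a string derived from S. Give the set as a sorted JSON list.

FIRST iteration:
iter 1:
  A via A→b: +{b}
  B via B→b a: +{b}
  S via S→B B: +{b}
  S via S→a: +{a}
  FIRST[S]={a,b}  FIRST[A]={b}  FIRST[B]={b}
iter 2: (stable)
  FIRST[S]={a,b}  FIRST[A]={b}  FIRST[B]={b}

FIRST(S) = ["a", "b"]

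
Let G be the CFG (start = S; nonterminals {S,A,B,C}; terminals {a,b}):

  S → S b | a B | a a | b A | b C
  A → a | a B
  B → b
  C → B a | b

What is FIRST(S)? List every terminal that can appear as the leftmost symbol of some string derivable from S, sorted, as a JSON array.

FIRST iteration:
round 1:
  A via A→a: +{a}
  B via B→b: +{b}
  C via C→B a: +{b}
  S via S→a B: +{a}
  S via S→b A: +{b}
  FIRST(S)={a,b}  FIRST(A)={a}  FIRST(B)={b}  FIRST(C)={b}
round 2: (stable)
  FIRST(S)={a,b}  FIRST(A)={a}  FIRST(B)={b}  FIRST(C)={b}

FIRST(S) = ["a", "b"]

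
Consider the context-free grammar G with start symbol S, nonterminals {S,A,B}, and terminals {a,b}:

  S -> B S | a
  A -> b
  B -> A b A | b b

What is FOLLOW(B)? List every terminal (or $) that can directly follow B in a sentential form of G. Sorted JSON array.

Compute FIRST by fixpoint:
[1]
  A via A→b: +{b}
  B via B→A b A: +{b}
  S via S→B S: +{b}
  S via S→a: +{a}
  S: {a,b}  A: {b}  B: {b}
[2] (stable)
  S: {a,b}  A: {b}  B: {b}

FOLLOW sets:
initialize: $ ∈ FOLLOW(S)
iter 1:
  B→A b A: FOLLOW(A) ⊇ FIRST(b) = {b}; new: +{b}
  S→B S: FOLLOW(B) ⊇ FIRST(S) = {a,b}; new: +{a,b}
  FOLLOW[S]={$}  FOLLOW[A]={b}  FOLLOW[B]={a,b}
iter 2:
  B→A b A: FOLLOW(A) ⊇ FOLLOW(B) ⊇ {a,b}; new: +{a}
  FOLLOW[S]={$}  FOLLOW[A]={a,b}  FOLLOW[B]={a,b}
iter 3: done
  FOLLOW[S]={$}  FOLLOW[A]={a,b}  FOLLOW[B]={a,b}

FOLLOW(B) = ["a", "b"]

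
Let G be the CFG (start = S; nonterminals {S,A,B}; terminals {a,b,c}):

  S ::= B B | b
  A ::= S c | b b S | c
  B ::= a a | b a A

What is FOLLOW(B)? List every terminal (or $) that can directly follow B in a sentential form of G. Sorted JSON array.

FIRST sets, iterate to fixpoint:
pass 1:
  A via A→b b S: +{b}
  A via A→c: +{c}
  B via B→a a: +{a}
  B via B→b a A: +{b}
  S via S→B B: +{a,b}
  FIRST(S)={a,b}  FIRST(A)={b,c}  FIRST(B)={a,b}
pass 2:
  A via A→S c: +{a}
  FIRST(S)={a,b}  FIRST(A)={a,b,c}  FIRST(B)={a,b}
pass 3: (no change)
  FIRST(S)={a,b}  FIRST(A)={a,b,c}  FIRST(B)={a,b}

Compute FOLLOW by fixpoint:
seed FOLLOW(S) with $
pass 1:
  A→S c: FOLLOW(S) ⊇ FIRST(c) = {c}; new: +{c}
  S→B B: FOLLOW(B) ⊇ FIRST(B) = {a,b}; new: +{a,b}
  S→B B: FOLLOW(B) ⊇ FOLLOW(S) ⊇ {$,c}; new: +{$,c}
  S: {$,c}  A: {}  B: {$,a,b,c}
pass 2:
  B→b a A: FOLLOW(A) ⊇ FOLLOW(B) ⊇ {$,a,b,c}; new: +{$,a,b,c}
  S: {$,c}  A: {$,a,b,c}  B: {$,a,b,c}
pass 3:
  A→b b S: FOLLOW(S) ⊇ FOLLOW(A) ⊇ {$,a,b,c}; new: +{a,b}
  S: {$,a,b,c}  A: {$,a,b,c}  B: {$,a,b,c}
pass 4: (no change)
  S: {$,a,b,c}  A: {$,a,b,c}  B: {$,a,b,c}

FOLLOW(B) = ["$", "a", "b", "c"]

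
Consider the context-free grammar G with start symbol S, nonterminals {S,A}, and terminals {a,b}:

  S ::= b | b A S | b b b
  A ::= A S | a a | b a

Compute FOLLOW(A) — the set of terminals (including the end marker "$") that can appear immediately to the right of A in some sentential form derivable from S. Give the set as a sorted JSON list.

FIRST sets, iterate to fixpoint:
[1]
  A via A→a a: +{a}
  A via A→b a: +{b}
  S via S→b: +{b}
  S: {b}  A: {a,b}
[2] done
  S: {b}  A: {a,b}

FOLLOW iteration:
seed FOLLOW(S) with $
pass 1:
  A→A S: FOLLOW(A) ⊇ FIRST(S) = {b}; new: +{b}
  A→A S: FOLLOW(S) ⊇ FOLLOW(A) ⊇ {b}; new: +{b}
  S: {$,b}  A: {b}
pass 2: (stable)
  S: {$,b}  A: {b}

FOLLOW(A) = ["b"]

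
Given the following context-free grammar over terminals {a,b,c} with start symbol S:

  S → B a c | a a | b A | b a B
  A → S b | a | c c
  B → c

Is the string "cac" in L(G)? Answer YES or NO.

Convert to CNF:
  S -> B X3 | T0 A | T0 X4 | T2 T2
  A -> S T0 | T1 T1 | a
  B -> c
  T0 -> b
  T1 -> c
  T2 -> a
  X3 -> T2 T1
  X4 -> T2 B

Fill CYK table bottom-up:
  [0..0]={B,T1}  "c"  orig:{B}
  [1..1]={A,T2}  "a"  orig:{A}
  [2..2]={B,T1}  "c"  orig:{B}
  [0..1]=∅  "ca"
  [1..2]={X3,X4}  "ac"  orig:{}
  [0..2]={S}  "cac"

S ∈ T[0,2] ⇒ YES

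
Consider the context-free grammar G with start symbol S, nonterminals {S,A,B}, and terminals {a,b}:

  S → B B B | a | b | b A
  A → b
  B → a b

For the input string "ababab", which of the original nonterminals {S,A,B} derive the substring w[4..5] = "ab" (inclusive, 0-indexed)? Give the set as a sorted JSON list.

CNF form of G:
  S -> B X2 | T1 A | a | b
  A -> b
  B -> T0 T1
  T0 -> a
  T1 -> b
  X2 -> B B

CYK table (by increasing span), restricted to cells inside w[4..5]:
  [4..4]={S,T0}  "a"  orig:{S}
  [5..5]={A,S,T1}  "b"  orig:{A,S}
  [4..5]={B}  "ab"

Original NTs in T[4,5] deriving "ab": ["B"]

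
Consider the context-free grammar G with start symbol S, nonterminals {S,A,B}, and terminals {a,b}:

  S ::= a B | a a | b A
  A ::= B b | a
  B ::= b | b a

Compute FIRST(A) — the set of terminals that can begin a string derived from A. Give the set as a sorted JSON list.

FIRST sets, iterate to fixpoint:
iter 1:
  A via A→a: +{a}
  B via B→b: +{b}
  S via S→a B: +{a}
  S via S→b A: +{b}
  S: {a,b}  A: {a}  B: {b}
iter 2:
  A via A→B b: +{b}
  S: {a,b}  A: {a,b}  B: {b}
iter 3: (stable)
  S: {a,b}  A: {a,b}  B: {b}

FIRST(A) = ["a", "b"]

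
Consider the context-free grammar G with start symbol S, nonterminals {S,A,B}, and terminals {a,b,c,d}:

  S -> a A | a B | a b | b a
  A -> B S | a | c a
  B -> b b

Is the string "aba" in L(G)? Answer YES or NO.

Convert to CNF:
  S -> T1 A | T1 B | T1 T2 | T2 T1
  A -> B S | T0 T1 | a
  B -> T2 T2
  T0 -> c
  T1 -> a
  T2 -> b

CYK fill:
  cell(0,0) a: {A,T1}  orig:{A}
  cell(1,1) b: {T2}  orig:{}
  cell(2,2) a: {A,T1}  orig:{A}
  cell(0,1) ab: {S}
  cell(1,2) ba: {S}
  cell(0,2) aba: ∅

S ∉ T[0,2] ⇒ NO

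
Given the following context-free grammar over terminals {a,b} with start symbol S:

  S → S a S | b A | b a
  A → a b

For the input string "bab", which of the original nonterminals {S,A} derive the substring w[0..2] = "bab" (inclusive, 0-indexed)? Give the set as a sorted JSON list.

Convert to CNF:
  S -> S X2 | T1 A | T1 T0
  A -> T0 T1
  T0 -> a
  T1 -> b
  X2 -> T0 S

CYK table (by increasing span) — only the sub-triangle for w[0..2]:
  T[0,0] 'b' = {T1}  orig:{}
  T[1,1] 'a' = {T0}  orig:{}
  T[2,2] 'b' = {T1}  orig:{}
  T[0,1] 'ba' = {S}
  T[1,2] 'ab' = {A}
  T[0,2] 'bab' = {S}

Original NTs in T[0,2] deriving "bab": ["S"]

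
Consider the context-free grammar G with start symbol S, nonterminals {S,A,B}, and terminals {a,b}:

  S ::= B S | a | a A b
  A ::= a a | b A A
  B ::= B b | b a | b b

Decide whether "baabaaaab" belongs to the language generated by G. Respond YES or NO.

Convert to CNF:
  S -> B S | T0 X3 | a
  A -> T0 T0 | T1 X2
  B -> B T1 | T1 T0 | T1 T1
  T0 -> a
  T1 -> b
  X2 -> A A
  X3 -> A T1

Fill CYK table bottom-up:
  T[0,0] 'b' = {T1}  orig:{}
  T[1,1] 'a' = {S,T0}  orig:{S}
  T[2,2] 'a' = {S,T0}  orig:{S}
  T[3,3] 'b' = {T1}  orig:{}
  T[4,4] 'a' = {S,T0}  orig:{S}
  T[5,5] 'a' = {S,T0}  orig:{S}
  T[6,6] 'a' = {S,T0}  orig:{S}
  T[7,7] 'a' = {S,T0}  orig:{S}
  T[8,8] 'b' = {T1}  orig:{}
  T[0,1] 'ba' = {B}
  T[1,2] 'aa' = {A}
  T[2,3] 'ab' = ∅
  T[3,4] 'ba' = {B}
  T[4,5] 'aa' = {A}
  T[5,6] 'aa' = {A}
  T[6,7] 'aa' = {A}
  T[7,8] 'ab' = ∅
  T[0,2] 'baa' = {S}
  T[1,3] 'aab' = {X3}  orig:{}
  T[2,4] 'aba' = ∅
  T[3,5] 'baa' = {S}
  T[4,6] 'aaa' = ∅
  T[5,7] 'aaa' = ∅
  T[6,8] 'aab' = {X3}  orig:{}
  T[0,3] 'baab' = ∅
  T[1,4] 'aaba' = ∅
  T[2,5] 'abaa' = ∅
  T[3,6] 'baaa' = ∅
  T[4,7] 'aaaa' = {X2}  orig:{}
  T[5,8] 'aaab' = {S}
  T[0,4] 'baaba' = ∅
  T[1,5] 'aabaa' = ∅
  T[2,6] 'abaaa' = ∅
  T[3,7] 'baaaa' = {A}
  T[4,8] 'aaaab' = ∅
  T[0,5] 'baabaa' = ∅
  T[1,6] 'aabaaa' = ∅
  T[2,7] 'abaaaa' = ∅
  T[3,8] 'baaaab' = {S,X3}  orig:{S}
  T[0,6] 'baabaaa' = ∅
  T[1,7] 'aabaaaa' = {X2}  orig:{}
  T[2,8] 'abaaaab' = {S}
  T[0,7] 'baabaaaa' = {A}
  T[1,8] 'aabaaaab' = ∅
  T[0,8] 'baabaaaab' = {S,X3}  orig:{S}

S ∈ T[0,8] ⇒ YES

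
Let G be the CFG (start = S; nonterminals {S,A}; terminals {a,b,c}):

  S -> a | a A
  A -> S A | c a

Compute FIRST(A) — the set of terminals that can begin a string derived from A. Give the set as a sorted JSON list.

FIRST sets, iterate to fixpoint:
[1]
  A via A→c a: +{c}
  S via S→a: +{a}
  FIRST[S]={a}  FIRST[A]={c}
[2]
  A via A→S A: +{a}
  FIRST[S]={a}  FIRST[A]={a,c}
[3] — fixpoint
  FIRST[S]={a}  FIRST[A]={a,c}

FIRST(A) = ["a", "c"]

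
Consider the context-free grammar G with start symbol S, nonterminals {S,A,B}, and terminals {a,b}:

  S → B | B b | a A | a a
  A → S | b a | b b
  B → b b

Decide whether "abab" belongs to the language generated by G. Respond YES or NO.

CNF form of G:
  S -> B T0 | T0 T0 | T1 A | T1 T1
  A -> B T0 | T0 T0 | T0 T1 | T1 A | T1 T1
  B -> T0 T0
  T0 -> b
  T1 -> a

Fill CYK table bottom-up:
  T[0,0] 'a' = {T1}  orig:{}
  T[1,1] 'b' = {T0}  orig:{}
  T[2,2] 'a' = {T1}  orig:{}
  T[3,3] 'b' = {T0}  orig:{}
  T[0,1] 'ab' = ∅
  T[1,2] 'ba' = {A}
  T[2,3] 'ab' = ∅
  T[0,2] 'aba' = {A,S}
  T[1,3] 'bab' = ∅
  T[0,3] 'abab' = ∅

S ∉ T[0,3] ⇒ NO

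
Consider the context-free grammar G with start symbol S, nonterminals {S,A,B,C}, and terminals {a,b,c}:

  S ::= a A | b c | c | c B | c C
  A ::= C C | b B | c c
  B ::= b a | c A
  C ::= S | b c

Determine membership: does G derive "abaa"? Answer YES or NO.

CNF form of G:
  S -> T0 T1 | T1 B | T1 C | T2 A | c
  A -> C C | T0 B | T1 T1
  B -> T0 T2 | T1 A
  C -> T0 T1 | T1 B | T1 C | T2 A | c
  T0 -> b
  T1 -> c
  T2 -> a

CYK table (by increasing span):
  cell(0,0) a: {T2}  orig:{}
  cell(1,1) b: {T0}  orig:{}
  cell(2,2) a: {T2}  orig:{}
  cell(3,3) a: {T2}  orig:{}
  cell(0,1) ab: ∅
  cell(1,2) ba: {B}
  cell(2,3) aa: ∅
  cell(0,2) aba: ∅
  cell(1,3) baa: ∅
  cell(0,3) abaa: ∅

S ∉ T[0,3] ⇒ NO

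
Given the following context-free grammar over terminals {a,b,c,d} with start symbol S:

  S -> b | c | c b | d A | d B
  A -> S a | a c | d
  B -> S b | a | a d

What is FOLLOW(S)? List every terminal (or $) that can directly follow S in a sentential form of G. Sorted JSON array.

FIRST sets, iterate to fixpoint:
[1]
  A via A→a c: +{a}
  A via A→d: +{d}
  B via B→a: +{a}
  S via S→b: +{b}
  S via S→c: +{c}
  S via S→d A: +{d}
  FIRST[S]={b,c,d}  FIRST[A]={a,d}  FIRST[B]={a}
[2]
  A via A→S a: +{b,c}
  B via B→S b: +{b,c,d}
  FIRST[S]={b,c,d}  FIRST[A]={a,b,c,d}  FIRST[B]={a,b,c,d}
[3] done
  FIRST[S]={b,c,d}  FIRST[A]={a,b,c,d}  FIRST[B]={a,b,c,d}

FOLLOW iteration:
initialize: $ ∈ FOLLOW(S)
round 1:
  A→S a: FOLLOW(S) ⊇ FIRST(a) = {a}; new: +{a}
  B→S b: FOLLOW(S) ⊇ FIRST(b) = {b}; new: +{b}
  S→d A: FOLLOW(A) ⊇ FOLLOW(S) ⊇ {$,a,b}; new: +{$,a,b}
  S→d B: FOLLOW(B) ⊇ FOLLOW(S) ⊇ {$,a,b}; new: +{$,a,b}
  FOLLOW(S)={$,a,b}  FOLLOW(A)={$,a,b}  FOLLOW(B)={$,a,b}
round 2: (no change)
  FOLLOW(S)={$,a,b}  FOLLOW(A)={$,a,b}  FOLLOW(B)={$,a,b}

FOLLOW(S) = ["$", "a", "b"]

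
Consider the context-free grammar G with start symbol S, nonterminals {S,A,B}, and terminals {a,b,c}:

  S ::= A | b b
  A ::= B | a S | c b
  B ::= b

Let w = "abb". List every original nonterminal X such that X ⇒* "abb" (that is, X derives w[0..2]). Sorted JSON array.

Convert to CNF:
  S -> T0 S | T1 T2 | T2 T2 | b
  A -> T0 S | T1 T2 | b
  B -> b
  T0 -> a
  T1 -> c
  T2 -> b

CYK table (by increasing span) — only the sub-triangle for w[0..2]:
  cell(0,0) a: {T0}  orig:{}
  cell(1,1) b: {A,B,S,T2}  orig:{A,B,S}
  cell(2,2) b: {A,B,S,T2}  orig:{A,B,S}
  cell(0,1) ab: {A,S}
  cell(1,2) bb: {S}
  cell(0,2) abb: {A,S}

Original NTs in T[0,2] deriving "abb": ["A", "S"]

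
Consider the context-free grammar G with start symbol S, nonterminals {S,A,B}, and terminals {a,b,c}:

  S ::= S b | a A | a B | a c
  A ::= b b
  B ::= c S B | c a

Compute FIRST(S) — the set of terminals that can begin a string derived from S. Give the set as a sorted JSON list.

FIRST iteration:
[1]
  A via A→b b: +{b}
  B via B→c S B: +{c}
  S via S→a A: +{a}
  FIRST[S]={a}  FIRST[A]={b}  FIRST[B]={c}
[2] done
  FIRST[S]={a}  FIRST[A]={b}  FIRST[B]={c}

FIRST(S) = ["a"]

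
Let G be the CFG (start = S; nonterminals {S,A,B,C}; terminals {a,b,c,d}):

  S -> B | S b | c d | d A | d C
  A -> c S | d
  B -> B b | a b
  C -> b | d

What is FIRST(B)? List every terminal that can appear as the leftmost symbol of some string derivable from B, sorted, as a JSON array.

Compute FIRST by fixpoint:
iter 1:
  A via A→c S: +{c}
  A via A→d: +{d}
  B via B→a b: +{a}
  C via C→b: +{b}
  C via C→d: +{d}
  S via S→B: +{a}
  S via S→c d: +{c}
  S via S→d A: +{d}
  S: {a,c,d}  A: {c,d}  B: {a}  C: {b,d}
iter 2: (stable)
  S: {a,c,d}  A: {c,d}  B: {a}  C: {b,d}

FIRST(B) = ["a"]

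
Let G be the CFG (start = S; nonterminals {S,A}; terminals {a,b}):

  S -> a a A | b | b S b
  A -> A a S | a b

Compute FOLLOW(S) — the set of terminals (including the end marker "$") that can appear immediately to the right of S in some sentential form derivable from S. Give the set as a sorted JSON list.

Compute FIRST by fixpoint:
pass 1:
  A via A→a b: +{a}
  S via S→a a A: +{a}
  S via S→b: +{b}
  FIRST(S)={a,b}  FIRST(A)={a}
pass 2: done
  FIRST(S)={a,b}  FIRST(A)={a}

Compute FOLLOW by fixpoint:
FOLLOW(S) := {$}
iter 1:
  A→A a S: FOLLOW(A) ⊇ FIRST(a) = {a}; new: +{a}
  A→A a S: FOLLOW(S) ⊇ FOLLOW(A) ⊇ {a}; new: +{a}
  S→a a A: FOLLOW(A) ⊇ FOLLOW(S) ⊇ {$,a}; new: +{$}
  S→b S b: FOLLOW(S) ⊇ FIRST(b) = {b}; new: +{b}
  FOLLOW[S]={$,a,b}  FOLLOW[A]={$,a}
iter 2:
  S→a a A: FOLLOW(A) ⊇ FOLLOW(S) ⊇ {$,a,b}; new: +{b}
  FOLLOW[S]={$,a,b}  FOLLOW[A]={$,a,b}
iter 3: done
  FOLLOW[S]={$,a,b}  FOLLOW[A]={$,a,b}

FOLLOW(S) = ["$", "a", "b"]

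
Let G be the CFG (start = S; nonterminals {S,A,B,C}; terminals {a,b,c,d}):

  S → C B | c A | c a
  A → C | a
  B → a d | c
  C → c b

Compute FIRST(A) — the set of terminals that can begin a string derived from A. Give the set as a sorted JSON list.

FIRST iteration:
[1]
  A via A→a: +{a}
  B via B→a d: +{a}
  B via B→c: +{c}
  C via C→c b: +{c}
  S via S→C B: +{c}
  FIRST(S)={c}  FIRST(A)={a}  FIRST(B)={a,c}  FIRST(C)={c}
[2]
  A via A→C: +{c}
  FIRST(S)={c}  FIRST(A)={a,c}  FIRST(B)={a,c}  FIRST(C)={c}
[3] (stable)
  FIRST(S)={c}  FIRST(A)={a,c}  FIRST(B)={a,c}  FIRST(C)={c}

FIRST(A) = ["a", "c"]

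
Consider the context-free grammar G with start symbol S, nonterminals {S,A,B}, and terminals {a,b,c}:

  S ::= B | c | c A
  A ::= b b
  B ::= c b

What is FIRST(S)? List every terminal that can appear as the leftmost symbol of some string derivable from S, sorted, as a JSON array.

FIRST sets, iterate to fixpoint:
iter 1:
  A via A→b b: +{b}
  B via B→c b: +{c}
  S via S→B: +{c}
  FIRST(S)={c}  FIRST(A)={b}  FIRST(B)={c}
iter 2: done
  FIRST(S)={c}  FIRST(A)={b}  FIRST(B)={c}

FIRST(S) = ["c"]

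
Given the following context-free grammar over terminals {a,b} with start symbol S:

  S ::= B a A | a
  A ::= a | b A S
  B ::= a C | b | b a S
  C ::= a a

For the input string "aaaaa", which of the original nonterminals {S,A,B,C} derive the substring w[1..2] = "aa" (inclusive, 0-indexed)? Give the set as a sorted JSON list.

CNF form of G:
  S -> B X4 | a
  A -> T0 X2 | a
  B -> T0 X3 | T1 C | b
  C -> T1 T1
  T0 -> b
  T1 -> a
  X2 -> A S
  X3 -> T1 S
  X4 -> T1 A

CYK fill, restricted to cells inside w[1..2]:
  cell(1,1) a: {A,S,T1}  orig:{A,S}
  cell(2,2) a: {A,S,T1}  orig:{A,S}
  cell(1,2) aa: {C,X2,X3,X4}  orig:{C}

Original NTs in T[1,2] deriving "aa": ["C"]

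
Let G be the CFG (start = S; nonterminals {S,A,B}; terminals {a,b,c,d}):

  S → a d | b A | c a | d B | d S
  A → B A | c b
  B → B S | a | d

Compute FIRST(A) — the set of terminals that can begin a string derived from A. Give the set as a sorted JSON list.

Compute FIRST by fixpoint:
[1]
  A via A→c b: +{c}
  B via B→a: +{a}
  B via B→d: +{d}
  S via S→a d: +{a}
  S via S→b A: +{b}
  S via S→c a: +{c}
  S via S→d B: +{d}
  FIRST(S)={a,b,c,d}  FIRST(A)={c}  FIRST(B)={a,d}
[2]
  A via A→B A: +{a,d}
  FIRST(S)={a,b,c,d}  FIRST(A)={a,c,d}  FIRST(B)={a,d}
[3] done
  FIRST(S)={a,b,c,d}  FIRST(A)={a,c,d}  FIRST(B)={a,d}

FIRST(A) = ["a", "c", "d"]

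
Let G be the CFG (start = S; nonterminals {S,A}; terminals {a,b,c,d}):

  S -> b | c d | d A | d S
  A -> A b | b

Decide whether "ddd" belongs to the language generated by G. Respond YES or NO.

CNF form of G:
  S -> T1 T2 | T2 A | T2 S | b
  A -> A T0 | b
  T0 -> b
  T1 -> c
  T2 -> d

CYK table (by increasing span):
  [0..0]={T2}  "d"  orig:{}
  [1..1]={T2}  "d"  orig:{}
  [2..2]={T2}  "d"  orig:{}
  [0..1]=∅  "dd"
  [1..2]=∅  "dd"
  [0..2]=∅  "ddd"

S ∉ T[0,2] ⇒ NO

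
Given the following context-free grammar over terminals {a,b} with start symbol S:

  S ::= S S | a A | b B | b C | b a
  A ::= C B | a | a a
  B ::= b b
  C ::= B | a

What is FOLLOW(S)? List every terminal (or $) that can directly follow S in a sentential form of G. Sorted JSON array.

FIRST sets, iterate to fixpoint:
iter 1:
  A via A→a: +{a}
  B via B→b b: +{b}
  C via C→B: +{b}
  C via C→a: +{a}
  S via S→a A: +{a}
  S via S→b B: +{b}
  S: {a,b}  A: {a}  B: {b}  C: {a,b}
iter 2:
  A via A→C B: +{b}
  S: {a,b}  A: {a,b}  B: {b}  C: {a,b}
iter 3: — fixpoint
  S: {a,b}  A: {a,b}  B: {b}  C: {a,b}

FOLLOW sets:
initialize: $ ∈ FOLLOW(S)
[1]
  A→C B: FOLLOW(C) ⊇ FIRST(B) = {b}; new: +{b}
  C→B: FOLLOW(B) ⊇ FOLLOW(C) ⊇ {b}; new: +{b}
  S→S S: FOLLOW(S) ⊇ FIRST(S) = {a,b}; new: +{a,b}
  S→a A: FOLLOW(A) ⊇ FOLLOW(S) ⊇ {$,a,b}; new: +{$,a,b}
  S→b B: FOLLOW(B) ⊇ FOLLOW(S) ⊇ {$,a,b}; new: +{$,a}
  S→b C: FOLLOW(C) ⊇ FOLLOW(S) ⊇ {$,a,b}; new: +{$,a}
  FOLLOW[S]={$,a,b}  FOLLOW[A]={$,a,b}  FOLLOW[B]={$,a,b}  FOLLOW[C]={$,a,b}
[2] (stable)
  FOLLOW[S]={$,a,b}  FOLLOW[A]={$,a,b}  FOLLOW[B]={$,a,b}  FOLLOW[C]={$,a,b}

FOLLOW(S) = ["$", "a", "b"]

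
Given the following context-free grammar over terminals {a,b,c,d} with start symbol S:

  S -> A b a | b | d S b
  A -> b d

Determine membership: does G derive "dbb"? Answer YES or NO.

Convert to CNF:
  S -> A X3 | T1 X4 | b
  A -> T0 T1
  T0 -> b
  T1 -> d
  T2 -> a
  X3 -> T0 T2
  X4 -> S T0

CYK table (by increasing span):
  cell(0,0) d: {T1}  orig:{}
  cell(1,1) b: {S,T0}  orig:{S}
  cell(2,2) b: {S,T0}  orig:{S}
  cell(0,1) db: ∅
  cell(1,2) bb: {X4}  orig:{}
  cell(0,2) dbb: {S}

S ∈ T[0,2] ⇒ YES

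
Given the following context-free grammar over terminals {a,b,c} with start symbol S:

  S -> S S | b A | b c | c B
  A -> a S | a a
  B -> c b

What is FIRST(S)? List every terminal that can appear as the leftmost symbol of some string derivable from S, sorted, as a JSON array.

FIRST iteration:
pass 1:
  A via A→a S: +{a}
  B via B→c b: +{c}
  S via S→b A: +{b}
  S via S→c B: +{c}
  FIRST[S]={b,c}  FIRST[A]={a}  FIRST[B]={c}
pass 2: — fixpoint
  FIRST[S]={b,c}  FIRST[A]={a}  FIRST[B]={c}

FIRST(S) = ["b", "c"]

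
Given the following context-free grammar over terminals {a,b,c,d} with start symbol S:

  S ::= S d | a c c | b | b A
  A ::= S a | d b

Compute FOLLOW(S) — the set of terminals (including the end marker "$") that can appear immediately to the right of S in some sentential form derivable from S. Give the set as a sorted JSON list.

FIRST iteration:
[1]
  A via A→d b: +{d}
  S via S→a c c: +{a}
  S via S→b: +{b}
  FIRST(S)={a,b}  FIRST(A)={d}
[2]
  A via A→S a: +{a,b}
  FIRST(S)={a,b}  FIRST(A)={a,b,d}
[3] (stable)
  FIRST(S)={a,b}  FIRST(A)={a,b,d}

FOLLOW iteration:
FOLLOW(S) := {$}
round 1:
  A→S a: FOLLOW(S) ⊇ FIRST(a) = {a}; new: +{a}
  S→S d: FOLLOW(S) ⊇ FIRST(d) = {d}; new: +{d}
  S→b A: FOLLOW(A) ⊇ FOLLOW(S) ⊇ {$,a,d}; new: +{$,a,d}
  S: {$,a,d}  A: {$,a,d}
round 2: done
  S: {$,a,d}  A: {$,a,d}

FOLLOW(S) = ["$", "a", "d"]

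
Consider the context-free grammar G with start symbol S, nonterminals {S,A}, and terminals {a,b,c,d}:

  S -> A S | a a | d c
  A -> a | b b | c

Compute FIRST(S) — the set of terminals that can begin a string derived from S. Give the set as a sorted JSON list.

FIRST sets, iterate to fixpoint:
[1]
  A via A→a: +{a}
  A via A→b b: +{b}
  A via A→c: +{c}
  S via S→A S: +{a,b,c}
  S via S→d c: +{d}
  S: {a,b,c,d}  A: {a,b,c}
[2] (no change)
  S: {a,b,c,d}  A: {a,b,c}

FIRST(S) = ["a", "b", "c", "d"]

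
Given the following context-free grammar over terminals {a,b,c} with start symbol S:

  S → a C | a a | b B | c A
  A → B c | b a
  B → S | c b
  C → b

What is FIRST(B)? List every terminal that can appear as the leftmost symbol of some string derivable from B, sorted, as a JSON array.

Compute FIRST by fixpoint:
round 1:
  A via A→b a: +{b}
  B via B→c b: +{c}
  C via C→b: +{b}
  S via S→a C: +{a}
  S via S→b B: +{b}
  S via S→c A: +{c}
  S: {a,b,c}  A: {b}  B: {c}  C: {b}
round 2:
  A via A→B c: +{c}
  B via B→S: +{a,b}
  S: {a,b,c}  A: {b,c}  B: {a,b,c}  C: {b}
round 3:
  A via A→B c: +{a}
  S: {a,b,c}  A: {a,b,c}  B: {a,b,c}  C: {b}
round 4: (no change)
  S: {a,b,c}  A: {a,b,c}  B: {a,b,c}  C: {b}

FIRST(B) = ["a", "b", "c"]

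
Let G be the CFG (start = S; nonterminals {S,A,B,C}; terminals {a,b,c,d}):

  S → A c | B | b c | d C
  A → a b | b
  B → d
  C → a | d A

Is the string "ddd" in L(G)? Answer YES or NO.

Convert to CNF:
  S -> A T3 | T1 T3 | T2 C | d
  A -> T0 T1 | b
  B -> d
  C -> T2 A | a
  T0 -> a
  T1 -> b
  T2 -> d
  T3 -> c

CYK table (by increasing span):
  T[0,0] 'd' = {B,S,T2}  orig:{B,S}
  T[1,1] 'd' = {B,S,T2}  orig:{B,S}
  T[2,2] 'd' = {B,S,T2}  orig:{B,S}
  T[0,1] 'dd' = ∅
  T[1,2] 'dd' = ∅
  T[0,2] 'ddd' = ∅

S ∉ T[0,2] ⇒ NO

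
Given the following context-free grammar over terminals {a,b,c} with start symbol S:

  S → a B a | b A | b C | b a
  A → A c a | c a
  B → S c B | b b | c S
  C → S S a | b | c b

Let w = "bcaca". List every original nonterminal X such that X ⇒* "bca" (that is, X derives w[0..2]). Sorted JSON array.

Convert to CNF:
  S -> T1 X6 | T2 A | T2 C | T2 T1
  A -> A X3 | T0 T1
  B -> S X4 | T0 S | T2 T2
  C -> S X5 | T0 T2 | b
  T0 -> c
  T1 -> a
  T2 -> b
  X3 -> T0 T1
  X4 -> T0 B
  X5 -> S T1
  X6 -> B T1

Fill CYK table bottom-up (cells [i..j] with 0 ≤ i ≤ j ≤ 2 only):
  T[0,0] 'b' = {C,T2}  orig:{C}
  T[1,1] 'c' = {T0}  orig:{}
  T[2,2] 'a' = {T1}  orig:{}
  T[0,1] 'bc' = ∅
  T[1,2] 'ca' = {A,X3}  orig:{A}
  T[0,2] 'bca' = {S}

Original NTs in T[0,2] deriving "bca": ["S"]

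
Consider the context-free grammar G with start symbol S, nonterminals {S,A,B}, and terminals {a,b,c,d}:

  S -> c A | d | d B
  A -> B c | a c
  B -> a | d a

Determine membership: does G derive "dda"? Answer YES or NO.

Convert to CNF:
  S -> T0 A | T2 B | d
  A -> B T0 | T1 T0
  B -> T2 T1 | a
  T0 -> c
  T1 -> a
  T2 -> d

CYK table (by increasing span):
  cell(0,0) d: {S,T2}  orig:{S}
  cell(1,1) d: {S,T2}  orig:{S}
  cell(2,2) a: {B,T1}  orig:{B}
  cell(0,1) dd: ∅
  cell(1,2) da: {B,S}
  cell(0,2) dda: {S}

S ∈ T[0,2] ⇒ YES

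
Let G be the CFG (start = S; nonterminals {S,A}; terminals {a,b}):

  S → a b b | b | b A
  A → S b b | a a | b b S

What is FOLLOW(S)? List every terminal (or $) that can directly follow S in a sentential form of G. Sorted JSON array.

FIRST sets, iterate to fixpoint:
[1]
  A via A→a a: +{a}
  A via A→b b S: +{b}
  S via S→a b b: +{a}
  S via S→b: +{b}
  FIRST(S)={a,b}  FIRST(A)={a,b}
[2] — fixpoint
  FIRST(S)={a,b}  FIRST(A)={a,b}

FOLLOW sets:
initialize: $ ∈ FOLLOW(S)
pass 1:
  A→S b b: FOLLOW(S) ⊇ FIRST(b) = {b}; new: +{b}
  S→b A: FOLLOW(A) ⊇ FOLLOW(S) ⊇ {$,b}; new: +{$,b}
  FOLLOW(S)={$,b}  FOLLOW(A)={$,b}
pass 2: — fixpoint
  FOLLOW(S)={$,b}  FOLLOW(A)={$,b}

FOLLOW(S) = ["$", "b"]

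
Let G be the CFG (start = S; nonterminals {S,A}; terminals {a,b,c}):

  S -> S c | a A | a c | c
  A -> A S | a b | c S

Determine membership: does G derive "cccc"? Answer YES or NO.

Convert to CNF:
  S -> S T2 | T0 A | T0 T2 | c
  A -> A S | T0 T1 | T2 S
  T0 -> a
  T1 -> b
  T2 -> c

CYK fill:
  T[0,0] 'c' = {S,T2}  orig:{S}
  T[1,1] 'c' = {S,T2}  orig:{S}
  T[2,2] 'c' = {S,T2}  orig:{S}
  T[3,3] 'c' = {S,T2}  orig:{S}
  T[0,1] 'cc' = {A,S}
  T[1,2] 'cc' = {A,S}
  T[2,3] 'cc' = {A,S}
  T[0,2] 'ccc' = {A,S}
  T[1,3] 'ccc' = {A,S}
  T[0,3] 'cccc' = {A,S}

S ∈ T[0,3] ⇒ YES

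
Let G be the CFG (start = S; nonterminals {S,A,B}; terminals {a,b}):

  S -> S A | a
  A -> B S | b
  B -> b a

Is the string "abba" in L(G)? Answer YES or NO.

CNF form of G:
  S -> S A | a
  A -> B S | b
  B -> T0 T1
  T0 -> b
  T1 -> a

CYK fill:
  T[0,0] 'a' = {S,T1}  orig:{S}
  T[1,1] 'b' = {A,T0}  orig:{A}
  T[2,2] 'b' = {A,T0}  orig:{A}
  T[3,3] 'a' = {S,T1}  orig:{S}
  T[0,1] 'ab' = {S}
  T[1,2] 'bb' = ∅
  T[2,3] 'ba' = {B}
  T[0,2] 'abb' = {S}
  T[1,3] 'bba' = ∅
  T[0,3] 'abba' = ∅

S ∉ T[0,3] ⇒ NO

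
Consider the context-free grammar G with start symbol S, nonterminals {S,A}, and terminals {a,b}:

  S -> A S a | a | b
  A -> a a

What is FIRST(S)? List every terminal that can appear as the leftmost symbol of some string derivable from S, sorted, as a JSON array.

Compute FIRST by fixpoint:
iter 1:
  A via A→a a: +{a}
  S via S→A S a: +{a}
  S via S→b: +{b}
  FIRST(S)={a,b}  FIRST(A)={a}
iter 2: — fixpoint
  FIRST(S)={a,b}  FIRST(A)={a}

FIRST(S) = ["a", "b"]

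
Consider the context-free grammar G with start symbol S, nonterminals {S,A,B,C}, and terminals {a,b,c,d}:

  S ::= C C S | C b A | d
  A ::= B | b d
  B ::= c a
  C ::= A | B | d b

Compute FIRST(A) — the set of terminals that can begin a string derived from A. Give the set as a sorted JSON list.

FIRST iteration:
round 1:
  A via A→b d: +{b}
  B via B→c a: +{c}
  C via C→A: +{b}
  C via C→B: +{c}
  C via C→d b: +{d}
  S via S→C C S: +{b,c,d}
  FIRST[S]={b,c,d}  FIRST[A]={b}  FIRST[B]={c}  FIRST[C]={b,c,d}
round 2:
  A via A→B: +{c}
  FIRST[S]={b,c,d}  FIRST[A]={b,c}  FIRST[B]={c}  FIRST[C]={b,c,d}
round 3: (stable)
  FIRST[S]={b,c,d}  FIRST[A]={b,c}  FIRST[B]={c}  FIRST[C]={b,c,d}

FIRST(A) = ["b", "c"]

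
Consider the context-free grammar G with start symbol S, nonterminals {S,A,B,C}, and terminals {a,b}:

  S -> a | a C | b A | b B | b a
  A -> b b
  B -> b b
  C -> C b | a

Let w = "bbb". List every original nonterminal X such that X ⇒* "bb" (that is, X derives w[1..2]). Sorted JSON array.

Convert to CNF:
  S -> T0 A | T0 B | T0 T1 | T1 C | a
  A -> T0 T0
  B -> T0 T0
  C -> C T0 | a
  T0 -> b
  T1 -> a

CYK fill — only the sub-triangle for w[1..2]:
  [1..1]={T0}  "b"  orig:{}
  [2..2]={T0}  "b"  orig:{}
  [1..2]={A,B}  "bb"

Original NTs in T[1,2] deriving "bb": ["A", "B"]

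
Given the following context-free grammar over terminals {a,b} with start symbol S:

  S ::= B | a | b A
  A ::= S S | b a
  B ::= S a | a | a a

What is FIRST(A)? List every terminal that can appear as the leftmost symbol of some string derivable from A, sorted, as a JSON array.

FIRST sets, iterate to fixpoint:
round 1:
  A via A→b a: +{b}
  B via B→a: +{a}
  S via S→B: +{a}
  S via S→b A: +{b}
  FIRST[S]={a,b}  FIRST[A]={b}  FIRST[B]={a}
round 2:
  A via A→S S: +{a}
  B via B→S a: +{b}
  FIRST[S]={a,b}  FIRST[A]={a,b}  FIRST[B]={a,b}
round 3: (stable)
  FIRST[S]={a,b}  FIRST[A]={a,b}  FIRST[B]={a,b}

FIRST(A) = ["a", "b"]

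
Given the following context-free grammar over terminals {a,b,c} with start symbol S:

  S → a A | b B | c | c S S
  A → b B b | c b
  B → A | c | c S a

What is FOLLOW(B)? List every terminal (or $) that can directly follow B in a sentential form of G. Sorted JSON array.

FIRST iteration:
pass 1:
  A via A→b B b: +{b}
  A via A→c b: +{c}
  B via B→A: +{b,c}
  S via S→a A: +{a}
  S via S→b B: +{b}
  S via S→c: +{c}
  FIRST(S)={a,b,c}  FIRST(A)={b,c}  FIRST(B)={b,c}
pass 2: (no change)
  FIRST(S)={a,b,c}  FIRST(A)={b,c}  FIRST(B)={b,c}

Compute FOLLOW by fixpoint:
seed FOLLOW(S) with $
iter 1:
  A→b B b: FOLLOW(B) ⊇ FIRST(b) = {b}; new: +{b}
  B→A: FOLLOW(A) ⊇ FOLLOW(B) ⊇ {b}; new: +{b}
  B→c S a: FOLLOW(S) ⊇ FIRST(a) = {a}; new: +{a}
  S→a A: FOLLOW(A) ⊇ FOLLOW(S) ⊇ {$,a}; new: +{$,a}
  S→b B: FOLLOW(B) ⊇ FOLLOW(S) ⊇ {$,a}; new: +{$,a}
  S→c S S: FOLLOW(S) ⊇ FIRST(S) = {a,b,c}; new: +{b,c}
  FOLLOW(S)={$,a,b,c}  FOLLOW(A)={$,a,b}  FOLLOW(B)={$,a,b}
iter 2:
  S→a A: FOLLOW(A) ⊇ FOLLOW(S) ⊇ {$,a,b,c}; new: +{c}
  S→b B: FOLLOW(B) ⊇ FOLLOW(S) ⊇ {$,a,b,c}; new: +{c}
  FOLLOW(S)={$,a,b,c}  FOLLOW(A)={$,a,b,c}  FOLLOW(B)={$,a,b,c}
iter 3: done
  FOLLOW(S)={$,a,b,c}  FOLLOW(A)={$,a,b,c}  FOLLOW(B)={$,a,b,c}

FOLLOW(B) = ["$", "a", "b", "c"]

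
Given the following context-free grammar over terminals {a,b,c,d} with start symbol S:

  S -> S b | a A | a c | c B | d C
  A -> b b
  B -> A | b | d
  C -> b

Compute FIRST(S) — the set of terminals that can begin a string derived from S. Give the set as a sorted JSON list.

Compute FIRST by fixpoint:
round 1:
  A via A→b b: +{b}
  B via B→A: +{b}
  B via B→d: +{d}
  C via C→b: +{b}
  S via S→a A: +{a}
  S via S→c B: +{c}
  S via S→d C: +{d}
  S: {a,c,d}  A: {b}  B: {b,d}  C: {b}
round 2: — fixpoint
  S: {a,c,d}  A: {b}  B: {b,d}  C: {b}

FIRST(S) = ["a", "c", "d"]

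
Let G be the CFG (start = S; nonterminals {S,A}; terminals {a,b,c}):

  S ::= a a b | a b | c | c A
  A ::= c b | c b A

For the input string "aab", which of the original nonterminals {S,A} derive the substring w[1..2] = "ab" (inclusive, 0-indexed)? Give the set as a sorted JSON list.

Convert to CNF:
  S -> T0 A | T2 T1 | T2 X4 | c
  A -> T0 T1 | T0 X3
  T0 -> c
  T1 -> b
  T2 -> a
  X3 -> T1 A
  X4 -> T2 T1

Fill CYK table bottom-up, restricted to cells inside w[1..2]:
  cell(1,1) a: {T2}  orig:{}
  cell(2,2) b: {T1}  orig:{}
  cell(1,2) ab: {S,X4}  orig:{S}

Original NTs in T[1,2] deriving "ab": ["S"]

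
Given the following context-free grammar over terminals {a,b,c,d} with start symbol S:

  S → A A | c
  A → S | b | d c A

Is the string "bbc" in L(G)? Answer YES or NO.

CNF form of G:
  S -> A A | c
  A -> A A | T0 X2 | b | c
  T0 -> d
  T1 -> c
  X2 -> T1 A

Fill CYK table bottom-up:
  T[0,0] 'b' = {A}
  T[1,1] 'b' = {A}
  T[2,2] 'c' = {A,S,T1}  orig:{A,S}
  T[0,1] 'bb' = {A,S}
  T[1,2] 'bc' = {A,S}
  T[0,2] 'bbc' = {A,S}

S ∈ T[0,2] ⇒ YES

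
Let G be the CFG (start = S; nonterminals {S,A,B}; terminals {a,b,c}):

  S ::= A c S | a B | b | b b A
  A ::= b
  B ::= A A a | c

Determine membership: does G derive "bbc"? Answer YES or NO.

Convert to CNF:
  S -> A X4 | T0 B | T2 X5 | b
  A -> b
  B -> A X3 | c
  T0 -> a
  T1 -> c
  T2 -> b
  X3 -> A T0
  X4 -> T1 S
  X5 -> T2 A

CYK fill:
  T[0,0] 'b' = {A,S,T2}  orig:{A,S}
  T[1,1] 'b' = {A,S,T2}  orig:{A,S}
  T[2,2] 'c' = {B,T1}  orig:{B}
  T[0,1] 'bb' = {X5}  orig:{}
  T[1,2] 'bc' = ∅
  T[0,2] 'bbc' = ∅

S ∉ T[0,2] ⇒ NO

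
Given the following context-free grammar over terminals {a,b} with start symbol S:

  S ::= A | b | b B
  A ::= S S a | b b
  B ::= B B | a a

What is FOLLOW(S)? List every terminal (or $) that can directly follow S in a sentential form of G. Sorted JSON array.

FIRST iteration:
round 1:
  A via A→b b: +{b}
  B via B→a a: +{a}
  S via S→A: +{b}
  FIRST[S]={b}  FIRST[A]={b}  FIRST[B]={a}
round 2: — fixpoint
  FIRST[S]={b}  FIRST[A]={b}  FIRST[B]={a}

Compute FOLLOW by fixpoint:
initialize: $ ∈ FOLLOW(S)
iter 1:
  A→S S a: FOLLOW(S) ⊇ FIRST(S) = {b}; new: +{b}
  A→S S a: FOLLOW(S) ⊇ FIRST(a) = {a}; new: +{a}
  B→B B: FOLLOW(B) ⊇ FIRST(B) = {a}; new: +{a}
  S→A: FOLLOW(A) ⊇ FOLLOW(S) ⊇ {$,a,b}; new: +{$,a,b}
  S→b B: FOLLOW(B) ⊇ FOLLOW(S) ⊇ {$,a,b}; new: +{$,b}
  S: {$,a,b}  A: {$,a,b}  B: {$,a,b}
iter 2: (no change)
  S: {$,a,b}  A: {$,a,b}  B: {$,a,b}

FOLLOW(S) = ["$", "a", "b"]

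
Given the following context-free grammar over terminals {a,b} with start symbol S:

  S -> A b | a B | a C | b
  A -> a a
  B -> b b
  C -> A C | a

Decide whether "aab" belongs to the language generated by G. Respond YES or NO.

Convert to CNF:
  S -> A T1 | T0 B | T0 C | b
  A -> T0 T0
  B -> T1 T1
  C -> A C | a
  T0 -> a
  T1 -> b

CYK fill:
  cell(0,0) a: {C,T0}  orig:{C}
  cell(1,1) a: {C,T0}  orig:{C}
  cell(2,2) b: {S,T1}  orig:{S}
  cell(0,1) aa: {A,S}
  cell(1,2) ab: ∅
  cell(0,2) aab: {S}

S ∈ T[0,2] ⇒ YES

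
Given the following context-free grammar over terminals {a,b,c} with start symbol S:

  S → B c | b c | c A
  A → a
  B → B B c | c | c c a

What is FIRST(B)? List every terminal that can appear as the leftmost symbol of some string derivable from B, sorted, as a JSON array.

FIRST iteration:
iter 1:
  A via A→a: +{a}
  B via B→c: +{c}
  S via S→B c: +{c}
  S via S→b c: +{b}
  S: {b,c}  A: {a}  B: {c}
iter 2: — fixpoint
  S: {b,c}  A: {a}  B: {c}

FIRST(B) = ["c"]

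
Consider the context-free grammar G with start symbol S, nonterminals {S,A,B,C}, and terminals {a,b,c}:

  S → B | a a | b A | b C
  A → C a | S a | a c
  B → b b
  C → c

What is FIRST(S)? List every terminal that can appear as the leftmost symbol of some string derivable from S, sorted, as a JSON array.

FIRST sets, iterate to fixpoint:
iter 1:
  A via A→a c: +{a}
  B via B→b b: +{b}
  C via C→c: +{c}
  S via S→B: +{b}
  S via S→a a: +{a}
  FIRST(S)={a,b}  FIRST(A)={a}  FIRST(B)={b}  FIRST(C)={c}
iter 2:
  A via A→C a: +{c}
  A via A→S a: +{b}
  FIRST(S)={a,b}  FIRST(A)={a,b,c}  FIRST(B)={b}  FIRST(C)={c}
iter 3: (stable)
  FIRST(S)={a,b}  FIRST(A)={a,b,c}  FIRST(B)={b}  FIRST(C)={c}

FIRST(S) = ["a", "b"]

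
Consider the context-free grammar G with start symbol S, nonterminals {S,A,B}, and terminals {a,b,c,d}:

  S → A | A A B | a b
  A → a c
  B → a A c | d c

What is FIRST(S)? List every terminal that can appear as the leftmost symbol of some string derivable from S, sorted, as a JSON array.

Compute FIRST by fixpoint:
[1]
  A via A→a c: +{a}
  B via B→a A c: +{a}
  B via B→d c: +{d}
  S via S→A: +{a}
  FIRST(S)={a}  FIRST(A)={a}  FIRST(B)={a,d}
[2] done
  FIRST(S)={a}  FIRST(A)={a}  FIRST(B)={a,d}

FIRST(S) = ["a"]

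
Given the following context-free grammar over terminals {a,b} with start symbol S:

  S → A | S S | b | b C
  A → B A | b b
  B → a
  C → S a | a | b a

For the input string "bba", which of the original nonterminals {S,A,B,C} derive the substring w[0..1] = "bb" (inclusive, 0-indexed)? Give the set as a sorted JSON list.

CNF form of G:
  S -> B A | S S | T0 C | T0 T0 | b
  A -> B A | T0 T0
  B -> a
  C -> S T1 | T0 T1 | a
  T0 -> b
  T1 -> a

CYK fill (cells [i..j] with 0 ≤ i ≤ j ≤ 1 only):
  T[0,0] 'b' = {S,T0}  orig:{S}
  T[1,1] 'b' = {S,T0}  orig:{S}
  T[0,1] 'bb' = {A,S}

Original NTs in T[0,1] deriving "bb": ["A", "S"]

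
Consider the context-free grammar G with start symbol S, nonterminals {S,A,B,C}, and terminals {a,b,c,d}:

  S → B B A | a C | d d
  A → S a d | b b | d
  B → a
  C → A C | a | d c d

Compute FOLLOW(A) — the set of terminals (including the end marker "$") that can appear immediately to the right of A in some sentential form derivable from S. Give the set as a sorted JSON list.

FIRST iteration:
pass 1:
  A via A→b b: +{b}
  A via A→d: +{d}
  B via B→a: +{a}
  C via C→A C: +{b,d}
  C via C→a: +{a}
  S via S→B B A: +{a}
  S via S→d d: +{d}
  FIRST(S)={a,d}  FIRST(A)={b,d}  FIRST(B)={a}  FIRST(C)={a,b,d}
pass 2:
  A via A→S a d: +{a}
  FIRST(S)={a,d}  FIRST(A)={a,b,d}  FIRST(B)={a}  FIRST(C)={a,b,d}
pass 3: (stable)
  FIRST(S)={a,d}  FIRST(A)={a,b,d}  FIRST(B)={a}  FIRST(C)={a,b,d}

FOLLOW sets:
FOLLOW(S) := {$}
pass 1:
  A→S a d: FOLLOW(S) ⊇ FIRST(a) = {a}; new: +{a}
  C→A C: FOLLOW(A) ⊇ FIRST(C) = {a,b,d}; new: +{a,b,d}
  S→B B A: FOLLOW(B) ⊇ FIRST(B) = {a}; new: +{a}
  S→B B A: FOLLOW(B) ⊇ FIRST(A) = {a,b,d}; new: +{b,d}
  S→B B A: FOLLOW(A) ⊇ FOLLOW(S) ⊇ {$,a}; new: +{$}
  S→a C: FOLLOW(C) ⊇ FOLLOW(S) ⊇ {$,a}; new: +{$,a}
  FOLLOW[S]={$,a}  FOLLOW[A]={$,a,b,d}  FOLLOW[B]={a,b,d}  FOLLOW[C]={$,a}
pass 2: (no change)
  FOLLOW[S]={$,a}  FOLLOW[A]={$,a,b,d}  FOLLOW[B]={a,b,d}  FOLLOW[C]={$,a}

FOLLOW(A) = ["$", "a", "b", "d"]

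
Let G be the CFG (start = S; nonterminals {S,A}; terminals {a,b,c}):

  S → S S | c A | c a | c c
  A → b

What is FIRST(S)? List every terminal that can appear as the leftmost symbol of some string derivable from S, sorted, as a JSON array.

Compute FIRST by fixpoint:
pass 1:
  A via A→b: +{b}
  S via S→c A: +{c}
  FIRST(S)={c}  FIRST(A)={b}
pass 2: done
  FIRST(S)={c}  FIRST(A)={b}

FIRST(S) = ["c"]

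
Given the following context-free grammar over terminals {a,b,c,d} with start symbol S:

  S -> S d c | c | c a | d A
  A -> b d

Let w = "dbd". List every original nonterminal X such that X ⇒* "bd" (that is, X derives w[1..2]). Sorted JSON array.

Convert to CNF:
  S -> S X4 | T1 A | T2 T3 | c
  A -> T0 T1
  T0 -> b
  T1 -> d
  T2 -> c
  T3 -> a
  X4 -> T1 T2

Fill CYK table bottom-up (cells [i..j] with 1 ≤ i ≤ j ≤ 2 only):
  T[1,1] 'b' = {T0}  orig:{}
  T[2,2] 'd' = {T1}  orig:{}
  T[1,2] 'bd' = {A}

Original NTs in T[1,2] deriving "bd": ["A"]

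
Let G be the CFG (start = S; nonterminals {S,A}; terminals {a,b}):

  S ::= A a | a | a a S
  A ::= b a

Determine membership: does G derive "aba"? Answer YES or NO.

Convert to CNF:
  S -> A T1 | T1 X2 | a
  A -> T0 T1
  T0 -> b
  T1 -> a
  X2 -> T1 S

CYK fill:
  T[0,0] 'a' = {S,T1}  orig:{S}
  T[1,1] 'b' = {T0}  orig:{}
  T[2,2] 'a' = {S,T1}  orig:{S}
  T[0,1] 'ab' = ∅
  T[1,2] 'ba' = {A}
  T[0,2] 'aba' = ∅

S ∉ T[0,2] ⇒ NO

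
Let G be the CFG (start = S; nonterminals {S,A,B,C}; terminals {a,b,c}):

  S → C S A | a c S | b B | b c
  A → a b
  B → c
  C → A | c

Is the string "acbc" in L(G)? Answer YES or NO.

Convert to CNF:
  S -> C X3 | T0 X4 | T1 B | T1 T2
  A -> T0 T1
  B -> c
  C -> T0 T1 | c
  T0 -> a
  T1 -> b
  T2 -> c
  X3 -> S A
  X4 -> T2 S

CYK fill:
  cell(0,0) a: {T0}  orig:{}
  cell(1,1) c: {B,C,T2}  orig:{B,C}
  cell(2,2) b: {T1}  orig:{}
  cell(3,3) c: {B,C,T2}  orig:{B,C}
  cell(0,1) ac: ∅
  cell(1,2) cb: ∅
  cell(2,3) bc: {S}
  cell(0,2) acb: ∅
  cell(1,3) cbc: {X4}  orig:{}
  cell(0,3) acbc: {S}

S ∈ T[0,3] ⇒ YES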